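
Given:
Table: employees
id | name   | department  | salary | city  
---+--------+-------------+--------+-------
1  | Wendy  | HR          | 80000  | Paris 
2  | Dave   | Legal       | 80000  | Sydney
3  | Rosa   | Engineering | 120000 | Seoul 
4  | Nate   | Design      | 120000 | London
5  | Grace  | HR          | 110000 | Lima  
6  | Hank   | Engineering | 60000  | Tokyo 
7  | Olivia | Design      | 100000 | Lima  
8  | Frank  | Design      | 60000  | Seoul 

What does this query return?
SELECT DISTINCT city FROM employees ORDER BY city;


All 'city' values (row order): Paris, Sydney, Seoul, London, Lima, Tokyo, Lima, Seoul
Removing duplicates leaves 6 unique value(s).

6 values:
Lima
London
Paris
Seoul
Sydney
Tokyo


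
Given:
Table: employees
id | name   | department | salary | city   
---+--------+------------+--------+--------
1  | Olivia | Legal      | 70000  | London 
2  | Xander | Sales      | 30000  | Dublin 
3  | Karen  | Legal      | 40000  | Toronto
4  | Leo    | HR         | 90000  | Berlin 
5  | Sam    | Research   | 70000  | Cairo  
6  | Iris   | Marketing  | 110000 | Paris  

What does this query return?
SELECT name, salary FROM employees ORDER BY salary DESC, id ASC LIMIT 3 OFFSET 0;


Sort by salary DESC (id ASC tiebreak), then skip 0 and take 3
Rows 1 through 3

3 rows:
Iris, 110000
Leo, 90000
Olivia, 70000


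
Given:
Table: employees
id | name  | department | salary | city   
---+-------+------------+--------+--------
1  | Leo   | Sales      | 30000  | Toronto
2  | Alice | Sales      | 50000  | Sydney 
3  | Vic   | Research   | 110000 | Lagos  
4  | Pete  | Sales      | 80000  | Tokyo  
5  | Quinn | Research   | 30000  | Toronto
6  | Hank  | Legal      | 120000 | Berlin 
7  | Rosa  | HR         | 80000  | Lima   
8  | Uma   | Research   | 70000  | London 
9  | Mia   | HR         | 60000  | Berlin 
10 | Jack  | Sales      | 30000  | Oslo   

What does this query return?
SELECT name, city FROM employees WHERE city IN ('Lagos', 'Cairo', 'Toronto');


Filtering: city IN ('Lagos', 'Cairo', 'Toronto')
Matching: 3 rows

3 rows:
Leo, Toronto
Vic, Lagos
Quinn, Toronto


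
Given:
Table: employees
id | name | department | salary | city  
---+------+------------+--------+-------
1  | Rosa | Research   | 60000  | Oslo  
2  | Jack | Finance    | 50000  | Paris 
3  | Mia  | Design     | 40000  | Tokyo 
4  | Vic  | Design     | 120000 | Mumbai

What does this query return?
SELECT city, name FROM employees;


Projecting columns: city, name

4 rows:
Oslo, Rosa
Paris, Jack
Tokyo, Mia
Mumbai, Vic


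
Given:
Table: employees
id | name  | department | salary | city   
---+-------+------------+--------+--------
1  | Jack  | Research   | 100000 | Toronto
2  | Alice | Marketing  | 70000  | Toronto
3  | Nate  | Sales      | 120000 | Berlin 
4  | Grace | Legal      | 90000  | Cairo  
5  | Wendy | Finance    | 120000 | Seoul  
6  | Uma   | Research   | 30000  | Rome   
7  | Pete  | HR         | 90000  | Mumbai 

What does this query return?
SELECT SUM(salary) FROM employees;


SUM(salary) = 100000 + 70000 + 120000 + 90000 + 120000 + 30000 + 90000 = 620000

620000


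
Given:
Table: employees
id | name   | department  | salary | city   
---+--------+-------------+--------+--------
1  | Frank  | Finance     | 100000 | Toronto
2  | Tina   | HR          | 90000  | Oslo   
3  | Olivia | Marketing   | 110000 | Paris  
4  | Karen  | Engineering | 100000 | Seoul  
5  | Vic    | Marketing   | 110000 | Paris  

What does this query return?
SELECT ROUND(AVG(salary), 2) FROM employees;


SUM(salary) = 510000
COUNT = 5
ROUND(AVG, 2) = ROUND(510000 / 5, 2) = 102000.0

102000.0


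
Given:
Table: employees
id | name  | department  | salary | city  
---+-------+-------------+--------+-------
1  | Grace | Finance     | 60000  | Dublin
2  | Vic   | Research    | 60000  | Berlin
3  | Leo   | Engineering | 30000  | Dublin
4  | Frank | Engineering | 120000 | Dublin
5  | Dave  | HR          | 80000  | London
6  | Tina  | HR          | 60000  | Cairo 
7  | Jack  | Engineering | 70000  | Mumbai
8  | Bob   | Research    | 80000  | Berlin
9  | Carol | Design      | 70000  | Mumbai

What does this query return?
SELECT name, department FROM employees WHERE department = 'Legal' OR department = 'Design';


Filtering: department = 'Legal' OR 'Design'
Matching: 1 rows

1 rows:
Carol, Design


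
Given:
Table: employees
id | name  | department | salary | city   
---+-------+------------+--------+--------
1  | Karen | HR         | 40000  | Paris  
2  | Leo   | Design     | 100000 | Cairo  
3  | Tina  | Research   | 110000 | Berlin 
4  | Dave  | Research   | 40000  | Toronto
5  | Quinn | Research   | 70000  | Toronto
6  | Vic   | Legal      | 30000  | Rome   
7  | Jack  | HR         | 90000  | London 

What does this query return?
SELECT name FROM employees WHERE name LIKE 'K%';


LIKE 'K%' matches names starting with 'K'
Matching: 1

1 rows:
Karen


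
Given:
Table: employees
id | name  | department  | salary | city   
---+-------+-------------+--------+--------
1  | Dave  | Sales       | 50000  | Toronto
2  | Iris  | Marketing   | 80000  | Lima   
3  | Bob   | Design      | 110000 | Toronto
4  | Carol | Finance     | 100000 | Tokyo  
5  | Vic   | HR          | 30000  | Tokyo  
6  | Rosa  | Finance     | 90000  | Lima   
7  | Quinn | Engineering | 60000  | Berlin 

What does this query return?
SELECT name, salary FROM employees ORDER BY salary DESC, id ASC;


Sorting by salary DESC, then id ASC for ties

7 rows:
Bob, 110000
Carol, 100000
Rosa, 90000
Iris, 80000
Quinn, 60000
Dave, 50000
Vic, 30000


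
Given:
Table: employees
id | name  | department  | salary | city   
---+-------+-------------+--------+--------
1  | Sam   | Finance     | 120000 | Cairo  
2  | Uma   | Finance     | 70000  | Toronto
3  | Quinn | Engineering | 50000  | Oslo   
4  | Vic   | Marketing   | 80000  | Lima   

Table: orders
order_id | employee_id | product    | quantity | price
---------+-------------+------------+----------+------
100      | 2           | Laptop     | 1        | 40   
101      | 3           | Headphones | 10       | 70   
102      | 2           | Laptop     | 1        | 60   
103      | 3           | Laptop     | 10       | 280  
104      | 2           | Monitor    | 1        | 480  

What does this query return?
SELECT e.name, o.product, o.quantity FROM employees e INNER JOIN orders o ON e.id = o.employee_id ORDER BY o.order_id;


Joining employees.id = orders.employee_id:
  employee Uma (id=2) -> order Laptop
  employee Quinn (id=3) -> order Headphones
  employee Uma (id=2) -> order Laptop
  employee Quinn (id=3) -> order Laptop
  employee Uma (id=2) -> order Monitor


5 rows:
Uma, Laptop, 1
Quinn, Headphones, 10
Uma, Laptop, 1
Quinn, Laptop, 10
Uma, Monitor, 1


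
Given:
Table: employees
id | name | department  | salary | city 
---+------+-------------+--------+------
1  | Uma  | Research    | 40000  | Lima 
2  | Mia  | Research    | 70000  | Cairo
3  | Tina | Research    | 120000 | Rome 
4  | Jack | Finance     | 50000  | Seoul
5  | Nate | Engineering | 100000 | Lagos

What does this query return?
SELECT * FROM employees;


SELECT * returns all 5 rows with all columns

5 rows:
1, Uma, Research, 40000, Lima
2, Mia, Research, 70000, Cairo
3, Tina, Research, 120000, Rome
4, Jack, Finance, 50000, Seoul
5, Nate, Engineering, 100000, Lagos


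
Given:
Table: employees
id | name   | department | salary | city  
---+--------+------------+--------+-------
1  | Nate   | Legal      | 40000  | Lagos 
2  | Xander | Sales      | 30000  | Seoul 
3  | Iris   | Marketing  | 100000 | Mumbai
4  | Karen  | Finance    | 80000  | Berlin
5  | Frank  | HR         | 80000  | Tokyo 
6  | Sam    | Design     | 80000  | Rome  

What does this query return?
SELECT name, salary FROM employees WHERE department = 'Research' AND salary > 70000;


Filtering: department = 'Research' AND salary > 70000
Matching: 0 rows

Empty result set (0 rows)


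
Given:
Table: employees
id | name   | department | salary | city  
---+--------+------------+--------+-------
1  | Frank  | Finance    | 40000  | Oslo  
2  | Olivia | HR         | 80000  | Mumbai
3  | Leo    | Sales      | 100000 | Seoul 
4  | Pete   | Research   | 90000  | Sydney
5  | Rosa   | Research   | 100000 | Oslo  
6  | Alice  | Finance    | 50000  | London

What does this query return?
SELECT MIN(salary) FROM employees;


Salaries: 40000, 80000, 100000, 90000, 100000, 50000
MIN = 40000

40000


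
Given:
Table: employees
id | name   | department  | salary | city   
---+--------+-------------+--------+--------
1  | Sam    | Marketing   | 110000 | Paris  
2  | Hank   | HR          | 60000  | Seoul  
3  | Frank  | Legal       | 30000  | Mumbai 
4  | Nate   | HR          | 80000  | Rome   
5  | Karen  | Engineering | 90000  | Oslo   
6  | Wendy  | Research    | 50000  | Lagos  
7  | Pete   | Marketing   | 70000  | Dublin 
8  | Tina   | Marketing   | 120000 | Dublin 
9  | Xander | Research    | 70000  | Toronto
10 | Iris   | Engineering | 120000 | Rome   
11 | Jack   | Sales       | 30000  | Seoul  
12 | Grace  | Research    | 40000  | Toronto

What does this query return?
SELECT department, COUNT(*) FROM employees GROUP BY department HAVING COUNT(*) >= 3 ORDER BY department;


Groups with count >= 3:
  Marketing: 3 -> PASS
  Research: 3 -> PASS
  Engineering: 2 -> filtered out
  HR: 2 -> filtered out
  Legal: 1 -> filtered out
  Sales: 1 -> filtered out


2 groups:
Marketing, 3
Research, 3


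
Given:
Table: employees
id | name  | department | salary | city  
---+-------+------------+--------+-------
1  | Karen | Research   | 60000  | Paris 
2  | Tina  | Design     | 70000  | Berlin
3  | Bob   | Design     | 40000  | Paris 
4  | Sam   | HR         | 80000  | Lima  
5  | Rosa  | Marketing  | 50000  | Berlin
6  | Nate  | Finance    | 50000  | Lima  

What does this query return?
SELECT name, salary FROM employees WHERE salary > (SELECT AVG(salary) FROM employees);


Subquery: AVG(salary) = 58333.33
Filtering: salary > 58333.33
  Karen (60000) -> MATCH
  Tina (70000) -> MATCH
  Sam (80000) -> MATCH


3 rows:
Karen, 60000
Tina, 70000
Sam, 80000


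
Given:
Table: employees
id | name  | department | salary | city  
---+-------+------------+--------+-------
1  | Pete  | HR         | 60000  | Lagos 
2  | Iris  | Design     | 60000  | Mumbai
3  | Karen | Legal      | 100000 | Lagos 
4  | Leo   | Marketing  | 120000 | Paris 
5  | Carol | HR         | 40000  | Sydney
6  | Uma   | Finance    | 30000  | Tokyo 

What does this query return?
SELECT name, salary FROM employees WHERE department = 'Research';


Filtering: department = 'Research'
Matching rows: 0

Empty result set (0 rows)


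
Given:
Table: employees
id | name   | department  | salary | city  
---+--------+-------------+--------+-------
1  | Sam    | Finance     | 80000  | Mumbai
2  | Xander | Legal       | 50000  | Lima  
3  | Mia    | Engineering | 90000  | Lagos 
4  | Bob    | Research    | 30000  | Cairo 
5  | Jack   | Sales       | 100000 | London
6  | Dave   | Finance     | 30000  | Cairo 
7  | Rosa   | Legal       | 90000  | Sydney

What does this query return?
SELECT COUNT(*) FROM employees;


COUNT(*) counts all rows

7


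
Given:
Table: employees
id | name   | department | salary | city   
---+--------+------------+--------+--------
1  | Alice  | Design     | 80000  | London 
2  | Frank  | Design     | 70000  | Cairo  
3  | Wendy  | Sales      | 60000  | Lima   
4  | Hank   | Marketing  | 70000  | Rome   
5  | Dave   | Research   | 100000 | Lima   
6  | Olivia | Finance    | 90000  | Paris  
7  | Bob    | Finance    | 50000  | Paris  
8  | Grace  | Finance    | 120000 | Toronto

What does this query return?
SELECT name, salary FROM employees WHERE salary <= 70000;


Filtering: salary <= 70000
Matching: 4 rows

4 rows:
Frank, 70000
Wendy, 60000
Hank, 70000
Bob, 50000


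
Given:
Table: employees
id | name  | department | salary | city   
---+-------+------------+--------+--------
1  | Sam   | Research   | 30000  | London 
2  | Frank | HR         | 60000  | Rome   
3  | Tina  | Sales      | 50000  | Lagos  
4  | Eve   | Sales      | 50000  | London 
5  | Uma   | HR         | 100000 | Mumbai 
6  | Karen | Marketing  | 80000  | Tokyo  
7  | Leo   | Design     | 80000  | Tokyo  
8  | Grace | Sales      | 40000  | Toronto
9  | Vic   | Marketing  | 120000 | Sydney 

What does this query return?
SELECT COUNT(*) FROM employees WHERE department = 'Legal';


Counting rows where department = 'Legal'


0


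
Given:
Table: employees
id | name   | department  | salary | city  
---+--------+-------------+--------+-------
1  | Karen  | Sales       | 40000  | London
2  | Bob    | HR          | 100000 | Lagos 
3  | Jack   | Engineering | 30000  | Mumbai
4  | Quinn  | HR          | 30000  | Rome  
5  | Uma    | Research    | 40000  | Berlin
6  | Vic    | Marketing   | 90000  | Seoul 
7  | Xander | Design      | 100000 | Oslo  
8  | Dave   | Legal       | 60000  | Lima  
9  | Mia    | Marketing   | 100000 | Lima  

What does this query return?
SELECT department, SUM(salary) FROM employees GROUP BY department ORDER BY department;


Summing salary within each department:
  Design: 100000 = 100000
  Engineering: 30000 = 30000
  HR: 100000 + 30000 = 130000
  Legal: 60000 = 60000
  Marketing: 90000 + 100000 = 190000
  Research: 40000 = 40000
  Sales: 40000 = 40000


7 groups:
Design, 100000
Engineering, 30000
HR, 130000
Legal, 60000
Marketing, 190000
Research, 40000
Sales, 40000


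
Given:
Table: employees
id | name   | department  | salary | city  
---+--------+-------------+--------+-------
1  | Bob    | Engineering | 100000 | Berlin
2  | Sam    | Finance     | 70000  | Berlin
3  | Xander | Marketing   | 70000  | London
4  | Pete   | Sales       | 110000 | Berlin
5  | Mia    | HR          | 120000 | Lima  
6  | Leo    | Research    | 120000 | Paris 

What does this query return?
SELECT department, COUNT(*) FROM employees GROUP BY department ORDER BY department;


Assigning each row to its department group:
  Bob -> Engineering
  Sam -> Finance
  Xander -> Marketing
  Pete -> Sales
  Mia -> HR
  Leo -> Research


6 groups:
Engineering, 1
Finance, 1
HR, 1
Marketing, 1
Research, 1
Sales, 1


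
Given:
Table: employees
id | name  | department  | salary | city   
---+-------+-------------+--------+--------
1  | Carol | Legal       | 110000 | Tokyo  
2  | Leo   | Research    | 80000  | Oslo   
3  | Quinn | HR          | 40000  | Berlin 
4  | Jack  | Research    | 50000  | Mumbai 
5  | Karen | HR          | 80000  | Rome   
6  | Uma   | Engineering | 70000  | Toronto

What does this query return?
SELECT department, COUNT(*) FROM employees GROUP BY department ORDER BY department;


Assigning each row to its department group:
  Carol -> Legal
  Leo -> Research
  Quinn -> HR
  Jack -> Research
  Karen -> HR
  Uma -> Engineering


4 groups:
Engineering, 1
HR, 2
Legal, 1
Research, 2


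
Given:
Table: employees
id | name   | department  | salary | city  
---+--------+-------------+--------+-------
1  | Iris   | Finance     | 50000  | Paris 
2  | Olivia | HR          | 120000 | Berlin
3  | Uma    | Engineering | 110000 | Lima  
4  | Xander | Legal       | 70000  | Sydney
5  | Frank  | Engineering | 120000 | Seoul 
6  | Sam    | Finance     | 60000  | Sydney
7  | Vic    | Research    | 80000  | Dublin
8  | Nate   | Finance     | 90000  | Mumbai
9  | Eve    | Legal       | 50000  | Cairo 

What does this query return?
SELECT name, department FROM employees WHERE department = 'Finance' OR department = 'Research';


Filtering: department = 'Finance' OR 'Research'
Matching: 4 rows

4 rows:
Iris, Finance
Sam, Finance
Vic, Research
Nate, Finance


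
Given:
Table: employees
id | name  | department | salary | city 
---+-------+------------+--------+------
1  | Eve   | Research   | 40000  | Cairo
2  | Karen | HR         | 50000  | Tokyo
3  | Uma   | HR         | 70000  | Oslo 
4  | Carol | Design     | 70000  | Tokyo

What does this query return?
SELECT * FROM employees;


SELECT * returns all 4 rows with all columns

4 rows:
1, Eve, Research, 40000, Cairo
2, Karen, HR, 50000, Tokyo
3, Uma, HR, 70000, Oslo
4, Carol, Design, 70000, Tokyo


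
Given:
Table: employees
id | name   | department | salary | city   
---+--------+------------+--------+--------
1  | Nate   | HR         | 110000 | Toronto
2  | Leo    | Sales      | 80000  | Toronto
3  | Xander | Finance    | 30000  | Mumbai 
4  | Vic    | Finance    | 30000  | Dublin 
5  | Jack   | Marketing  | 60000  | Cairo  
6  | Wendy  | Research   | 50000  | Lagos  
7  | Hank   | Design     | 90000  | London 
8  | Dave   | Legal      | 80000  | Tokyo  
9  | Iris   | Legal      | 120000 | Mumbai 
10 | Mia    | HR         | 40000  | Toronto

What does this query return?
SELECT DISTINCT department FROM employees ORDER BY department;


All 'department' values (row order): HR, Sales, Finance, Finance, Marketing, Research, Design, Legal, Legal, HR
Removing duplicates leaves 7 unique value(s).

7 values:
Design
Finance
HR
Legal
Marketing
Research
Sales


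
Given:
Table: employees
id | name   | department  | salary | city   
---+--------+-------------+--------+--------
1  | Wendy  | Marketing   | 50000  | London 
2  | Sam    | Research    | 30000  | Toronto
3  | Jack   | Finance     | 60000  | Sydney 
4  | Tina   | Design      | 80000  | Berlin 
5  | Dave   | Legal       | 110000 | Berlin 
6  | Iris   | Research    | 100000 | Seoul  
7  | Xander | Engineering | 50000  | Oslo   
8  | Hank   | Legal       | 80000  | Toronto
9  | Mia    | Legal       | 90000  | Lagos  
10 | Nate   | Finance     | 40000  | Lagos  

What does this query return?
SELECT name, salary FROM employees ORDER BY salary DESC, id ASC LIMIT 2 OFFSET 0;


Sort by salary DESC (id ASC tiebreak), then skip 0 and take 2
Rows 1 through 2

2 rows:
Dave, 110000
Iris, 100000


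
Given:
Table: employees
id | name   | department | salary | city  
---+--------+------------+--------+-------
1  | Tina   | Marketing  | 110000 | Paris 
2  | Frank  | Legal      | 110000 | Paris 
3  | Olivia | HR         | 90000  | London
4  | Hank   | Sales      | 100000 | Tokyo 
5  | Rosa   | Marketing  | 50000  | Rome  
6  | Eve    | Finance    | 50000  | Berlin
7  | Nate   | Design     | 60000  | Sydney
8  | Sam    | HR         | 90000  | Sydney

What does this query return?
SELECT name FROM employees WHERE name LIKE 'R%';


LIKE 'R%' matches names starting with 'R'
Matching: 1

1 rows:
Rosa


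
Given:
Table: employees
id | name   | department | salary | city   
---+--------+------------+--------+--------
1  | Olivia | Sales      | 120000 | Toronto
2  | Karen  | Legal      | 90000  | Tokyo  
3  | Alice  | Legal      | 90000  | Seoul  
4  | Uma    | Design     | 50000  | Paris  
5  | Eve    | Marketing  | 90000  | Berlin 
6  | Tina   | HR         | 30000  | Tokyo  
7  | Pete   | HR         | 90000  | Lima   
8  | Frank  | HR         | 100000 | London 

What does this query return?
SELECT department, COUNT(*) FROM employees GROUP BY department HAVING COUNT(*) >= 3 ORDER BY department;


Groups with count >= 3:
  HR: 3 -> PASS
  Design: 1 -> filtered out
  Legal: 2 -> filtered out
  Marketing: 1 -> filtered out
  Sales: 1 -> filtered out


1 groups:
HR, 3


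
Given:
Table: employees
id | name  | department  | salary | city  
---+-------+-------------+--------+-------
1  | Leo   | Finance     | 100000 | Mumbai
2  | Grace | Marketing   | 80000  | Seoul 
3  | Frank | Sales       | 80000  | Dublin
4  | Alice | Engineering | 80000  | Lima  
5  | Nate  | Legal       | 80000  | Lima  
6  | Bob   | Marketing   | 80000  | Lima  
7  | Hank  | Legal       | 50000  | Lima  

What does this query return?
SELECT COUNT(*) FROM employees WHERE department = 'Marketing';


Counting rows where department = 'Marketing'
  Grace -> MATCH
  Bob -> MATCH


2


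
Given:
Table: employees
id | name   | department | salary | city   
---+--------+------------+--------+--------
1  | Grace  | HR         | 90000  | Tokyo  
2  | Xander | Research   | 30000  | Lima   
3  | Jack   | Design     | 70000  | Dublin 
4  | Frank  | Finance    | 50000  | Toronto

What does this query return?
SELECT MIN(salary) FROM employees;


Salaries: 90000, 30000, 70000, 50000
MIN = 30000

30000


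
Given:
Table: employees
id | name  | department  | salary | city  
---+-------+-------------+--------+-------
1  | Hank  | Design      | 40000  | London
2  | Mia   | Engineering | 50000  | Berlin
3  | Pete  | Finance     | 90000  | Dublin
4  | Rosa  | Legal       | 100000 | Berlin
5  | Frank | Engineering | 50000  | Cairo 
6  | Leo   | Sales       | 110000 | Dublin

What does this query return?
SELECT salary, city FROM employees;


Projecting columns: salary, city

6 rows:
40000, London
50000, Berlin
90000, Dublin
100000, Berlin
50000, Cairo
110000, Dublin


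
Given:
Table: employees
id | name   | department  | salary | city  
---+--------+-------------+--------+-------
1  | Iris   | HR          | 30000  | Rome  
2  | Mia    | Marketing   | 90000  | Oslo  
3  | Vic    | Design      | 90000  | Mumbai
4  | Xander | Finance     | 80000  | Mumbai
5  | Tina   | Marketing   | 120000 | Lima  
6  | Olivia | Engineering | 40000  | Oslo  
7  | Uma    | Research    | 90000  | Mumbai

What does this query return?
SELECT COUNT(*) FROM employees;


COUNT(*) counts all rows

7


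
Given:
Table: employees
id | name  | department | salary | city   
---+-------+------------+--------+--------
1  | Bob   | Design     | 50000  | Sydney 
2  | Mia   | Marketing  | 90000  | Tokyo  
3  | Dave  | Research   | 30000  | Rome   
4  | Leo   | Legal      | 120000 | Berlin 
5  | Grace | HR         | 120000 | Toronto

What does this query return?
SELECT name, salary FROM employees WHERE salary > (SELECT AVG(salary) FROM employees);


Subquery: AVG(salary) = 82000.0
Filtering: salary > 82000.0
  Mia (90000) -> MATCH
  Leo (120000) -> MATCH
  Grace (120000) -> MATCH


3 rows:
Mia, 90000
Leo, 120000
Grace, 120000


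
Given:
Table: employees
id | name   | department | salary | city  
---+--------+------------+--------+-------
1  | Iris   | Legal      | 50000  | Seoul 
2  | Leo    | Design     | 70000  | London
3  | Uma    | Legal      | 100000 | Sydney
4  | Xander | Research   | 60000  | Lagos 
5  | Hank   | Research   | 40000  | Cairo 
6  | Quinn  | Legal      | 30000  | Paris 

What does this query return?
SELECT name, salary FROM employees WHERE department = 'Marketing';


Filtering: department = 'Marketing'
Matching rows: 0

Empty result set (0 rows)


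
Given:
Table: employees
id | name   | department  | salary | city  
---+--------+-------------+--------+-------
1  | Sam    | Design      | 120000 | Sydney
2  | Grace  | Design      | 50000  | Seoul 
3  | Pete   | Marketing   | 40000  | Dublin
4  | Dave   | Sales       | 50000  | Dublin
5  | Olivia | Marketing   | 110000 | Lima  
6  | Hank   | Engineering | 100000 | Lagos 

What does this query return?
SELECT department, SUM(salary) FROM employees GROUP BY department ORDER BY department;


Summing salary within each department:
  Design: 120000 + 50000 = 170000
  Engineering: 100000 = 100000
  Marketing: 40000 + 110000 = 150000
  Sales: 50000 = 50000


4 groups:
Design, 170000
Engineering, 100000
Marketing, 150000
Sales, 50000


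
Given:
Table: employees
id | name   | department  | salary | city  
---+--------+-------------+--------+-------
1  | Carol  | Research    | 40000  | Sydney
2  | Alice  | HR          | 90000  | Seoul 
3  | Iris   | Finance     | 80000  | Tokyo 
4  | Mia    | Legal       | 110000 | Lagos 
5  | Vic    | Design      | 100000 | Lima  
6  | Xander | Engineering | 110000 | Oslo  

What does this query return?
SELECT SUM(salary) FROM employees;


SUM(salary) = 40000 + 90000 + 80000 + 110000 + 100000 + 110000 = 530000

530000


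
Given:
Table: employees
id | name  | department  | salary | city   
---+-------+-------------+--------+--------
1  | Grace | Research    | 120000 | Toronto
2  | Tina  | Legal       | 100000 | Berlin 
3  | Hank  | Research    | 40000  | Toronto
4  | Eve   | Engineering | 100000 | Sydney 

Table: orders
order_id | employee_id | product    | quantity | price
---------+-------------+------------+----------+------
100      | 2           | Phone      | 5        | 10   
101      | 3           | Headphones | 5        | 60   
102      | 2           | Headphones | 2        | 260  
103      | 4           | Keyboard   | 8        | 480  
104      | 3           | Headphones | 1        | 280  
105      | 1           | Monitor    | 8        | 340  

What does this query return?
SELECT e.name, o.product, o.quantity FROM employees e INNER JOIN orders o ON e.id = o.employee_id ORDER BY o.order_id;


Joining employees.id = orders.employee_id:
  employee Tina (id=2) -> order Phone
  employee Hank (id=3) -> order Headphones
  employee Tina (id=2) -> order Headphones
  employee Eve (id=4) -> order Keyboard
  employee Hank (id=3) -> order Headphones
  employee Grace (id=1) -> order Monitor


6 rows:
Tina, Phone, 5
Hank, Headphones, 5
Tina, Headphones, 2
Eve, Keyboard, 8
Hank, Headphones, 1
Grace, Monitor, 8


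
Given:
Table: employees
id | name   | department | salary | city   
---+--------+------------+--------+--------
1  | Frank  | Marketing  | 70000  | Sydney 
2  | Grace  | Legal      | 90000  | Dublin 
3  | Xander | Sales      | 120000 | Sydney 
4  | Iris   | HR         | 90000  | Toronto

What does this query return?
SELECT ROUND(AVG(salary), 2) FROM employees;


SUM(salary) = 370000
COUNT = 4
ROUND(AVG, 2) = ROUND(370000 / 4, 2) = 92500.0

92500.0


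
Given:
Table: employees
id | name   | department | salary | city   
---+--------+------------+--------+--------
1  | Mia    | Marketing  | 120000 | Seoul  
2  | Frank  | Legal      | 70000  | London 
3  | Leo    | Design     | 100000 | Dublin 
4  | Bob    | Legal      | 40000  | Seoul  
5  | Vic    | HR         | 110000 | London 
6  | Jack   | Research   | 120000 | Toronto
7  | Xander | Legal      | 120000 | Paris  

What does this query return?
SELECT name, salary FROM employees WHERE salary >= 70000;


Filtering: salary >= 70000
Matching: 6 rows

6 rows:
Mia, 120000
Frank, 70000
Leo, 100000
Vic, 110000
Jack, 120000
Xander, 120000


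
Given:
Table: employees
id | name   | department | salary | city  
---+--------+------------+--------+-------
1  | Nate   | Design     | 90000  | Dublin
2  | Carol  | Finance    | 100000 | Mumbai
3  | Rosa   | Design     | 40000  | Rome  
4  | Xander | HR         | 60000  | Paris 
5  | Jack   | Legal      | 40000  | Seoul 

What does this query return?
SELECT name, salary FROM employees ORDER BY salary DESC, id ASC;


Sorting by salary DESC, then id ASC for ties

5 rows:
Carol, 100000
Nate, 90000
Xander, 60000
Rosa, 40000
Jack, 40000


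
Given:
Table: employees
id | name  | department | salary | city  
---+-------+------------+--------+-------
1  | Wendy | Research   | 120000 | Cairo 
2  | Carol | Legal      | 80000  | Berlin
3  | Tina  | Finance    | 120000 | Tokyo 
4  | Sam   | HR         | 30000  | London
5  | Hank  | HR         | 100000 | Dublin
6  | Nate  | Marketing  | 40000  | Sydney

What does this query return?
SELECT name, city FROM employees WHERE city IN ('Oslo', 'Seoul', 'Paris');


Filtering: city IN ('Oslo', 'Seoul', 'Paris')
Matching: 0 rows

Empty result set (0 rows)


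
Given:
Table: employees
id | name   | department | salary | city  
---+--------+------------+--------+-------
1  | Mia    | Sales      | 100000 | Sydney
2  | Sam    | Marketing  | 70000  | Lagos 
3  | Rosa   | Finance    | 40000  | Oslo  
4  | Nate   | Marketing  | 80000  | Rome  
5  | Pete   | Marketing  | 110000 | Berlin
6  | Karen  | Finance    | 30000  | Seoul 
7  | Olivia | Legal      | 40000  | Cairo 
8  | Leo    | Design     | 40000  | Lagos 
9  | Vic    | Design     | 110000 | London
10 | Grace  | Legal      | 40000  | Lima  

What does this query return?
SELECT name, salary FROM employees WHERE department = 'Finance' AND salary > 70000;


Filtering: department = 'Finance' AND salary > 70000
Matching: 0 rows

Empty result set (0 rows)


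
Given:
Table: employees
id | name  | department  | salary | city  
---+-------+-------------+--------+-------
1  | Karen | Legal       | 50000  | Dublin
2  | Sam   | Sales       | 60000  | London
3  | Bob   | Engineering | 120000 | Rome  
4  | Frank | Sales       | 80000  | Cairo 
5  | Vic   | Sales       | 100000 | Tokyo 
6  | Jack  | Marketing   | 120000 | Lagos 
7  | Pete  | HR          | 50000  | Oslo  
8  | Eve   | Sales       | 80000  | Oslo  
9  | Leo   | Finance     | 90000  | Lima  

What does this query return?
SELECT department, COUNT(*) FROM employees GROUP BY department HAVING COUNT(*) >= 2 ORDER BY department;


Groups with count >= 2:
  Sales: 4 -> PASS
  Engineering: 1 -> filtered out
  Finance: 1 -> filtered out
  HR: 1 -> filtered out
  Legal: 1 -> filtered out
  Marketing: 1 -> filtered out


1 groups:
Sales, 4


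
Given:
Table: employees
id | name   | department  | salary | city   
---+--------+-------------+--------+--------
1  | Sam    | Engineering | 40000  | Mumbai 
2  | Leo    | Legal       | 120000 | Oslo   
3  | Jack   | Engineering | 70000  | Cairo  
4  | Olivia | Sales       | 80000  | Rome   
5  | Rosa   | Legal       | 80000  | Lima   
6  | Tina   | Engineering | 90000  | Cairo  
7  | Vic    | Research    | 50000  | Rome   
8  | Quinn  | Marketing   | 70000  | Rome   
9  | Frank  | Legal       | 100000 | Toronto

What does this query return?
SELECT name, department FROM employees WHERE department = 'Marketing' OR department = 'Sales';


Filtering: department = 'Marketing' OR 'Sales'
Matching: 2 rows

2 rows:
Olivia, Sales
Quinn, Marketing


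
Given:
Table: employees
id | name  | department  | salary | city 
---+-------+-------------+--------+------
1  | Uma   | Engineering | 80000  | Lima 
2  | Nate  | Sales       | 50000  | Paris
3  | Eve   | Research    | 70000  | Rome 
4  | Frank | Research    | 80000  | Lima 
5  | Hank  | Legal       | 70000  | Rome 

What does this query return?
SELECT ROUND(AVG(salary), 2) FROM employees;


SUM(salary) = 350000
COUNT = 5
ROUND(AVG, 2) = ROUND(350000 / 5, 2) = 70000.0

70000.0


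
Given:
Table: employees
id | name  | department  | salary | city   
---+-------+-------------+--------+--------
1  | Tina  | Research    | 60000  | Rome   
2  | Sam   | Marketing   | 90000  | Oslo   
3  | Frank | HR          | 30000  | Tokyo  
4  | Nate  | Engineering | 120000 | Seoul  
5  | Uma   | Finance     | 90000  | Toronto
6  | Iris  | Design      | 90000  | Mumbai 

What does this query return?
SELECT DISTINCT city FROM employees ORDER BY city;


All 'city' values (row order): Rome, Oslo, Tokyo, Seoul, Toronto, Mumbai
Removing duplicates leaves 6 unique value(s).

6 values:
Mumbai
Oslo
Rome
Seoul
Tokyo
Toronto


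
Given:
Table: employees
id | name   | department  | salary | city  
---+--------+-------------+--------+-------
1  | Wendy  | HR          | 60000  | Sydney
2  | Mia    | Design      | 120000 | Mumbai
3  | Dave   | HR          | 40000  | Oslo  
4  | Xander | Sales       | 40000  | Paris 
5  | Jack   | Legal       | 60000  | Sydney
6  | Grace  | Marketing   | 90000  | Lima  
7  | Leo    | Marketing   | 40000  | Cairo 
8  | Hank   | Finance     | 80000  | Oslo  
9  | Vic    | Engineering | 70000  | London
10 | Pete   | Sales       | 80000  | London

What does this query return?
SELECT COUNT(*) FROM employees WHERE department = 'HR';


Counting rows where department = 'HR'
  Wendy -> MATCH
  Dave -> MATCH


2


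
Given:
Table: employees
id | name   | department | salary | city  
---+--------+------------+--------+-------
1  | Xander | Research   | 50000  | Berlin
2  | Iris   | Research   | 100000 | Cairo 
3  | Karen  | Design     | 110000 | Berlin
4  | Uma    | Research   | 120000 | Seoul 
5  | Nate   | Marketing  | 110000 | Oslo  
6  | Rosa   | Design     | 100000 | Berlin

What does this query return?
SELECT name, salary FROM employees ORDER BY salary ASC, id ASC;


Sorting by salary ASC, then id ASC for ties

6 rows:
Xander, 50000
Iris, 100000
Rosa, 100000
Karen, 110000
Nate, 110000
Uma, 120000


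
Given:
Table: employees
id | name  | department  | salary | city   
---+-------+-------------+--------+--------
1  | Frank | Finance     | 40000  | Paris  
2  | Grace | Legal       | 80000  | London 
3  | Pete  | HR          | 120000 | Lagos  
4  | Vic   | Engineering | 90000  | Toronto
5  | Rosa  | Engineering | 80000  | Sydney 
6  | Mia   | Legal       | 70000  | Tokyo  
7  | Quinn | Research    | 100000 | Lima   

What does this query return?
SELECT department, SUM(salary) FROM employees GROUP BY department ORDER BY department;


Summing salary within each department:
  Engineering: 90000 + 80000 = 170000
  Finance: 40000 = 40000
  HR: 120000 = 120000
  Legal: 80000 + 70000 = 150000
  Research: 100000 = 100000


5 groups:
Engineering, 170000
Finance, 40000
HR, 120000
Legal, 150000
Research, 100000


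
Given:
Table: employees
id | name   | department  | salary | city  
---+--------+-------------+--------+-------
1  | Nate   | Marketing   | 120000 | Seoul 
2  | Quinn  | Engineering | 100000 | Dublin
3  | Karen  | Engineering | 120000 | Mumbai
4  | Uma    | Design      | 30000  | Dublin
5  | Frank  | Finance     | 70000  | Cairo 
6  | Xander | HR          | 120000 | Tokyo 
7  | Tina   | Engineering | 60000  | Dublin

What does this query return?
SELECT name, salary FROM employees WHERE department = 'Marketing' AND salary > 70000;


Filtering: department = 'Marketing' AND salary > 70000
Matching: 1 rows

1 rows:
Nate, 120000


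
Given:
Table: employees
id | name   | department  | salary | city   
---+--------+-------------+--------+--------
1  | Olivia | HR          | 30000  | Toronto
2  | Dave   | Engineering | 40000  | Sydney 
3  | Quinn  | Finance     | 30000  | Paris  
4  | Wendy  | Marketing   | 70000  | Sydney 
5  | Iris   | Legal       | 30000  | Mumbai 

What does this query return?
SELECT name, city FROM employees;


Projecting columns: name, city

5 rows:
Olivia, Toronto
Dave, Sydney
Quinn, Paris
Wendy, Sydney
Iris, Mumbai


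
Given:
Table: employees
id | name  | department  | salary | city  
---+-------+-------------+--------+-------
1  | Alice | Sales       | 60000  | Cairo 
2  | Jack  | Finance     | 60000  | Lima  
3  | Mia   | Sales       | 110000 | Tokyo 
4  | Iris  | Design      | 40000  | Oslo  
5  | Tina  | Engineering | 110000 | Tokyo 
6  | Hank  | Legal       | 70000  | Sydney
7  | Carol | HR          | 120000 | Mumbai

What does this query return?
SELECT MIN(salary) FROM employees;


Salaries: 60000, 60000, 110000, 40000, 110000, 70000, 120000
MIN = 40000

40000


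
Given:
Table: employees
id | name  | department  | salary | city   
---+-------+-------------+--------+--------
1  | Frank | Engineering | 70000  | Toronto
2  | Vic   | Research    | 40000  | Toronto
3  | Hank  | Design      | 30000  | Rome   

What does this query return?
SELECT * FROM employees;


SELECT * returns all 3 rows with all columns

3 rows:
1, Frank, Engineering, 70000, Toronto
2, Vic, Research, 40000, Toronto
3, Hank, Design, 30000, Rome


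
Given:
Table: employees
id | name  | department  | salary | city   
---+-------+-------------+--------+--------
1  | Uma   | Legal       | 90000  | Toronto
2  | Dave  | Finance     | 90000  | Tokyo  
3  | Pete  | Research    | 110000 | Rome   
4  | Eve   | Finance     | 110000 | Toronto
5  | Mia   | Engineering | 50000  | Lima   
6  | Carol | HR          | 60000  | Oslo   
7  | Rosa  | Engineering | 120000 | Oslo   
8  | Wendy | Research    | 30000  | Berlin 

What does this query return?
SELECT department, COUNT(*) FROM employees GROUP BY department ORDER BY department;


Assigning each row to its department group:
  Uma -> Legal
  Dave -> Finance
  Pete -> Research
  Eve -> Finance
  Mia -> Engineering
  Carol -> HR
  Rosa -> Engineering
  Wendy -> Research


5 groups:
Engineering, 2
Finance, 2
HR, 1
Legal, 1
Research, 2


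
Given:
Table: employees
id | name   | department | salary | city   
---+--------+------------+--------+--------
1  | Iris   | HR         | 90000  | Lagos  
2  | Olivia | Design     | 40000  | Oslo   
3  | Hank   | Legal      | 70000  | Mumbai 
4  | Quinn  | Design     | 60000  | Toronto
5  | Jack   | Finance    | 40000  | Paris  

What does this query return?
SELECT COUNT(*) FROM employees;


COUNT(*) counts all rows

5


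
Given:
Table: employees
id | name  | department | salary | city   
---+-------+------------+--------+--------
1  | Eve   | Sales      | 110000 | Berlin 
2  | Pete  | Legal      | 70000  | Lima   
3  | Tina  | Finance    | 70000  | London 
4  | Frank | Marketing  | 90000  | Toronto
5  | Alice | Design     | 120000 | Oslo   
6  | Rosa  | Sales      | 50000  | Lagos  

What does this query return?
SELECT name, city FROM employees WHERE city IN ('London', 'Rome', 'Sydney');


Filtering: city IN ('London', 'Rome', 'Sydney')
Matching: 1 rows

1 rows:
Tina, London


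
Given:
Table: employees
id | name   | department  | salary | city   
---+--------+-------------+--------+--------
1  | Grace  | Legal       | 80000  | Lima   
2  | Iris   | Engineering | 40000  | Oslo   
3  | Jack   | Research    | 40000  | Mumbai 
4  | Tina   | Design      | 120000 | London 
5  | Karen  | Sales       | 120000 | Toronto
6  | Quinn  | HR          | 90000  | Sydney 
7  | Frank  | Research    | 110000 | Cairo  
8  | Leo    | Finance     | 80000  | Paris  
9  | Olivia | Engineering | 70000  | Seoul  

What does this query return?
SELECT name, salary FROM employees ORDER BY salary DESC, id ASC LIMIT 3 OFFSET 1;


Sort by salary DESC (id ASC tiebreak), then skip 1 and take 3
Rows 2 through 4

3 rows:
Karen, 120000
Frank, 110000
Quinn, 90000


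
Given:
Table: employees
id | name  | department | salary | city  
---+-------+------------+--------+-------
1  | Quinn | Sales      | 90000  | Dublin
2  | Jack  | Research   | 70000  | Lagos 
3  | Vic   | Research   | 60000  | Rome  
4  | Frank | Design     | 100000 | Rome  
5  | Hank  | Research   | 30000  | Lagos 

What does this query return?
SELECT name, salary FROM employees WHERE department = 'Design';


Filtering: department = 'Design'
Matching rows: 1

1 rows:
Frank, 100000


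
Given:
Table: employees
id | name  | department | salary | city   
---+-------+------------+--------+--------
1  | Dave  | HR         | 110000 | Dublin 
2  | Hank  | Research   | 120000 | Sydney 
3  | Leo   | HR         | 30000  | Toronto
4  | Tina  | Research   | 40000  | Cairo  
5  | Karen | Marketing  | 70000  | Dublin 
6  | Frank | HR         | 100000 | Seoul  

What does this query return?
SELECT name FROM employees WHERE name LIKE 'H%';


LIKE 'H%' matches names starting with 'H'
Matching: 1

1 rows:
Hank


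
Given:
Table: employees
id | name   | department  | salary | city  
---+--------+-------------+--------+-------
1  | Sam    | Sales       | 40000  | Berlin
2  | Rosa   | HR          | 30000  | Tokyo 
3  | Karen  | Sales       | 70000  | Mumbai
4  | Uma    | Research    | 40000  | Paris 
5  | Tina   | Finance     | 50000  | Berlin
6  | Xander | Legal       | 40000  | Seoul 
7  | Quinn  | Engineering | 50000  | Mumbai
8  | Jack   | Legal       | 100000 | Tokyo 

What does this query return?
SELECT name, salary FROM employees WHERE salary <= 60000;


Filtering: salary <= 60000
Matching: 6 rows

6 rows:
Sam, 40000
Rosa, 30000
Uma, 40000
Tina, 50000
Xander, 40000
Quinn, 50000


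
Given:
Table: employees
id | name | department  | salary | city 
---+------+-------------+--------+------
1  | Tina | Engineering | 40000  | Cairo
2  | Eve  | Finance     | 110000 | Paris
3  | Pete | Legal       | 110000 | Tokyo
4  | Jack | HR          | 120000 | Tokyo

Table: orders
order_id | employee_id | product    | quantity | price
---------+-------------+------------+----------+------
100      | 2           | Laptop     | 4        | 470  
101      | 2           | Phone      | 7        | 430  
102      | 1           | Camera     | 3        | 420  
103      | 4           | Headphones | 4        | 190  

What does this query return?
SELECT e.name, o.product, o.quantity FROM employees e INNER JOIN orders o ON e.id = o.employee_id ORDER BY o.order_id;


Joining employees.id = orders.employee_id:
  employee Eve (id=2) -> order Laptop
  employee Eve (id=2) -> order Phone
  employee Tina (id=1) -> order Camera
  employee Jack (id=4) -> order Headphones


4 rows:
Eve, Laptop, 4
Eve, Phone, 7
Tina, Camera, 3
Jack, Headphones, 4
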